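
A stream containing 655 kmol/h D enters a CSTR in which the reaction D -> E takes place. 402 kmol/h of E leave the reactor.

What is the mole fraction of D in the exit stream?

For E: n = n₀ + 1ξ → 402 = 0 + 1ξ, giving ξ = 402 kmol/h.
Outlet amounts (n = n₀ + ν ξ):
  D: 655 − 1(402) = 253
  E: 0 + 1(402) = 402
Total out = 655 kmol/h; y_D = 253 / 655 = 0.3863.

0.386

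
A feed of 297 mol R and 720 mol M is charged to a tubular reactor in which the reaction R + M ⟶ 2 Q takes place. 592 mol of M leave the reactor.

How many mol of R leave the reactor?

For M: n = n₀ − 1ξ → 592 = 720 − 1ξ, giving ξ = 128 mol.
Outlet amounts (n = n₀ + ν ξ):
  R: 297 − 1(128) = 169
  M: 720 − 1(128) = 592
  Q: 0 + 2(128) = 256

169 mol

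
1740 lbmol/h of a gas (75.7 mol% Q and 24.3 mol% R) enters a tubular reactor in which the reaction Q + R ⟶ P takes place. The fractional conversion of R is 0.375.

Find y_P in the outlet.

0.1

R reacted = 0.375 × 422.8 = 158.6 lbmol/h; ν_R = −1, so ξ = 158.6/1 = 158.6 lbmol/h.
Outlet amounts (n = n₀ + ν ξ):
  Q: 1317 − 1(158.6) = 1159
  R: 422.8 − 1(158.6) = 264.3
  P: 0 + 1(158.6) = 158.6
Total out = 1581 lbmol/h; y_P = 158.6 / 1581 = 0.1003.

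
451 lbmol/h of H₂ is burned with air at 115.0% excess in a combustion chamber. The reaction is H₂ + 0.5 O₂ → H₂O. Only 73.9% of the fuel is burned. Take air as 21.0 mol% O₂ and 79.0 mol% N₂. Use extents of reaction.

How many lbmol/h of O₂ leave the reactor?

318 lbmol/h

Stoichiometric O₂ = 0.5 × 451 = 225.5 lbmol/h; O₂ fed = 225.5 × 2.150 = 484.8 lbmol/h.
N₂ fed = 484.8 × 79/21 = 1824 lbmol/h.
Fuel reacted = 0.739 × 451 → ξ = 333.3 lbmol/h.
Outlet (n = n₀ + ν ξ):
  H₂: 451 − 1(333.3) = 117.7
  O₂: 484.8 − 0.5(333.3) = 318.2
  N₂: 1824 (inert)
  H₂O: 0 + 1(333.3) = 333.3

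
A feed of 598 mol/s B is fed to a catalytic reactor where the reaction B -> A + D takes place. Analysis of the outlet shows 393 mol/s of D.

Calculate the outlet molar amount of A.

393 mol/s

For D: n = n₀ + 1ξ → 393 = 0 + 1ξ, giving ξ = 393 mol/s.
Outlet amounts (n = n₀ + ν ξ):
  B: 598 − 1(393) = 205
  A: 0 + 1(393) = 393
  D: 0 + 1(393) = 393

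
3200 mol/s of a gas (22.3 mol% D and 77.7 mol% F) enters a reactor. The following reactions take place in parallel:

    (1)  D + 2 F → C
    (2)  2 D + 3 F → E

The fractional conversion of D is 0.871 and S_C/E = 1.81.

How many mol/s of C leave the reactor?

Conversion of D: D consumed = 0.871 × 713.6 = 621.5 mol/s = 1ξ₁ + 2ξ₂.
Selectivity: 1ξ₁ / (1ξ₂) = 1.81 → ξ₁ = 1.81 ξ₂.
Substitute: (1·1.81 + 2) ξ₂ = 621.5 → ξ₂ = 163.1 mol/s, ξ₁ = 295.3 mol/s.
Outlet amounts (n = n₀ + Σ ν·ξ):
  D: 713.6 − 1(295.3) − 2(163.1) = 92.05
  F: 2486 − 2(295.3) − 3(163.1) = 1406
  C: 0 + 1(295.3) = 295.3
  E: 0 + 1(163.1) = 163.1

295 mol/s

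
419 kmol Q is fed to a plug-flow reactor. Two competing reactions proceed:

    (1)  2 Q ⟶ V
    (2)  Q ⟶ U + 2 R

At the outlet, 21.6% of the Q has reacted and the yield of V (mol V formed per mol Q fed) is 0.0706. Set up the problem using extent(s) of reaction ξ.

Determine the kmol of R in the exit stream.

62.7 kmol

Yield of V: 1ξ₁ / 419 = 0.0706 → ξ₁ = 29.58 kmol.
Conversion of Q: 2ξ₁ + 1ξ₂ = 0.216 × 419 = 90.5 → ξ₂ = 31.34 kmol.
Outlet amounts (n = n₀ + Σ ν·ξ):
  Q: 419 − 2(29.58) − 1(31.34) = 328.5
  V: 0 + 1(29.58) = 29.58
  U: 0 + 1(31.34) = 31.34
  R: 0 + 2(31.34) = 62.68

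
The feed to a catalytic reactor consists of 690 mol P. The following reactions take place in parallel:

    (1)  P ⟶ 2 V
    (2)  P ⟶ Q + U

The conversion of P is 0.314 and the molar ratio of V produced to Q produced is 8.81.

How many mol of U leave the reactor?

40.1 mol

Conversion of P: P consumed = 0.314 × 690 = 216.7 mol = 1ξ₁ + 1ξ₂.
Selectivity: 2ξ₁ / (1ξ₂) = 8.81 → ξ₁ = 4.405 ξ₂.
Substitute: (1·4.405 + 1) ξ₂ = 216.7 → ξ₂ = 40.09 mol, ξ₁ = 176.6 mol.
Outlet amounts (n = n₀ + Σ ν·ξ):
  P: 690 − 1(176.6) − 1(40.09) = 473.3
  V: 0 + 2(176.6) = 353.1
  Q: 0 + 1(40.09) = 40.09
  U: 0 + 1(40.09) = 40.09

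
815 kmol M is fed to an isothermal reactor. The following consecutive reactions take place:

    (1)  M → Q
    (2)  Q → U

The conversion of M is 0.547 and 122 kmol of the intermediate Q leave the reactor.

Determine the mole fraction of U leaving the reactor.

0.397

Conversion of M: M consumed = 1ξ₁ = 0.547 × 815 → ξ₁ = 445.8 kmol.
Q balance: n_Q = 0 + 1ξ₁ − 1ξ₂ = 122 → ξ₂ = (1·445.8 − 122)/1 = 323.8 kmol.
Outlet amounts (n = n₀ + Σ ν·ξ):
  M: 815 − 1(445.8) = 369.2
  Q: 0 + 1(445.8) − 1(323.8) = 122
  U: 0 + 1(323.8) = 323.8
Total out = 815 kmol; y_U = 323.8 / 815 = 0.3973.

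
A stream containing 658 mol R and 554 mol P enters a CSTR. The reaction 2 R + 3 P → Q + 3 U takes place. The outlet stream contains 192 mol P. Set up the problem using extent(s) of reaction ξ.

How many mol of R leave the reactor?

For P: n = n₀ − 3ξ → 192 = 554 − 3ξ, giving ξ = 120.7 mol.
Outlet amounts (n = n₀ + ν ξ):
  R: 658 − 2(120.7) = 416.7
  P: 554 − 3(120.7) = 192
  Q: 0 + 1(120.7) = 120.7
  U: 0 + 3(120.7) = 362

417 mol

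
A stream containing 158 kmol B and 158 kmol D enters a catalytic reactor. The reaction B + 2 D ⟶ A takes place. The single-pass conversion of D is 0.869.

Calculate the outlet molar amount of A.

D reacted = 0.869 × 158 = 137.3 kmol; ν_D = −2, so ξ = 137.3/2 = 68.65 kmol.
Outlet amounts (n = n₀ + ν ξ):
  B: 158 − 1(68.65) = 89.35
  D: 158 − 2(68.65) = 20.7
  A: 0 + 1(68.65) = 68.65

68.7 kmol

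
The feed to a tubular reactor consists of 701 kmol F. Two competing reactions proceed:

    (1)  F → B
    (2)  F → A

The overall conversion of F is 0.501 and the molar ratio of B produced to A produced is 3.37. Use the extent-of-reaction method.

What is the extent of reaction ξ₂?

ξ₂ = 80.4 kmol

Conversion of F: F consumed = 0.501 × 701 = 351.2 kmol = 1ξ₁ + 1ξ₂.
Selectivity: 1ξ₁ / (1ξ₂) = 3.37 → ξ₁ = 3.37 ξ₂.
Substitute: (1·3.37 + 1) ξ₂ = 351.2 → ξ₂ = 80.37 kmol, ξ₁ = 270.8 kmol.
Outlet amounts (n = n₀ + Σ ν·ξ):
  F: 701 − 1(270.8) − 1(80.37) = 349.8
  B: 0 + 1(270.8) = 270.8
  A: 0 + 1(80.37) = 80.37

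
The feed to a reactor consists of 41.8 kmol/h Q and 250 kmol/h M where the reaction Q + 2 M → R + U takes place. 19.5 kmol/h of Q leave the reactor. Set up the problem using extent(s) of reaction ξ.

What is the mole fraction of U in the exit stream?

0.0827

For Q: n = n₀ − 1ξ → 19.5 = 41.8 − 1ξ, giving ξ = 22.3 kmol/h.
Outlet amounts (n = n₀ + ν ξ):
  Q: 41.8 − 1(22.3) = 19.5
  M: 250 − 2(22.3) = 205.4
  R: 0 + 1(22.3) = 22.3
  U: 0 + 1(22.3) = 22.3
Total out = 269.5 kmol/h; y_U = 22.3 / 269.5 = 0.08275.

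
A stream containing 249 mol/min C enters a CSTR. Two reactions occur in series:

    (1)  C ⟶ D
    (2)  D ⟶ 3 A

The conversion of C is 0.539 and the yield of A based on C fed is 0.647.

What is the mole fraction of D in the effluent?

0.226

Conversion of C: C consumed = 1ξ₁ = 0.539 × 249 → ξ₁ = 134.2 mol/min.
Yield of A: 3ξ₂ / 249 = 0.647 → ξ₂ = 53.7 mol/min.
Outlet amounts (n = n₀ + Σ ν·ξ):
  C: 249 − 1(134.2) = 114.8
  D: 0 + 1(134.2) − 1(53.7) = 80.51
  A: 0 + 3(53.7) = 161.1
Total out = 356.4 mol/min; y_D = 80.51 / 356.4 = 0.2259.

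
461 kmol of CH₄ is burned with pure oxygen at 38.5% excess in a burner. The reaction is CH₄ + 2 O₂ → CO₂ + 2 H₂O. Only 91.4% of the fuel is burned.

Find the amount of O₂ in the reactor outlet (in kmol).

434 kmol

Stoichiometric O₂ = 2 × 461 = 922 kmol; O₂ fed = 922 × 1.385 = 1277 kmol.
Fuel reacted = 0.914 × 461 → ξ = 421.4 kmol.
Outlet (n = n₀ + ν ξ):
  CH₄: 461 − 1(421.4) = 39.65
  O₂: 1277 − 2(421.4) = 434.3
  CO₂: 0 + 1(421.4) = 421.4
  H₂O: 0 + 2(421.4) = 842.7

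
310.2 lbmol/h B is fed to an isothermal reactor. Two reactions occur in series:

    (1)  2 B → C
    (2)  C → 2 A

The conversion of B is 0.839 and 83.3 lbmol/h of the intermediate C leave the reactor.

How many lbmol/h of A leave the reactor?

Conversion of B: B consumed = 2ξ₁ = 0.839 × 310.2 → ξ₁ = 130.1 lbmol/h.
C balance: n_C = 0 + 1ξ₁ − 1ξ₂ = 83.3 → ξ₂ = (1·130.1 − 83.3)/1 = 46.83 lbmol/h.
Outlet amounts (n = n₀ + Σ ν·ξ):
  B: 310.2 − 2(130.1) = 49.94
  C: 0 + 1(130.1) − 1(46.83) = 83.3
  A: 0 + 2(46.83) = 93.66

93.7 lbmol/h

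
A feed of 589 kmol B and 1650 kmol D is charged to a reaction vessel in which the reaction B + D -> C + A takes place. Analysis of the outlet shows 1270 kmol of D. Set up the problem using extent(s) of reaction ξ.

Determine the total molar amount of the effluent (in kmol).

2240 kmol

For D: n = n₀ − 1ξ → 1270 = 1650 − 1ξ, giving ξ = 380 kmol.
Outlet amounts (n = n₀ + ν ξ):
  B: 589 − 1(380) = 209
  D: 1650 − 1(380) = 1270
  C: 0 + 1(380) = 380
  A: 0 + 1(380) = 380
Total out = 209 + 1270 + 380 + 380 = 2239 kmol.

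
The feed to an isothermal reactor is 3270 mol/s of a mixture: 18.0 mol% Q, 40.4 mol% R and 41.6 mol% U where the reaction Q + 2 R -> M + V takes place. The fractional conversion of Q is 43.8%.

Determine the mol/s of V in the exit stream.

258 mol/s

Q reacted = 0.438 × 588.6 = 257.8 mol/s; ν_Q = −1, so ξ = 257.8/1 = 257.8 mol/s.
Outlet amounts (n = n₀ + ν ξ):
  Q: 588.6 − 1(257.8) = 330.8
  R: 1321 − 2(257.8) = 805.5
  M: 0 + 1(257.8) = 257.8
  V: 0 + 1(257.8) = 257.8
  U: 1360 (inert)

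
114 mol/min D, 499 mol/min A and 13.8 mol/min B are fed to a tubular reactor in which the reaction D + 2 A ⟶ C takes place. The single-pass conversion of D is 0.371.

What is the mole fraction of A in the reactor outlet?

D reacted = 0.371 × 114 = 42.29 mol/min; ν_D = −1, so ξ = 42.29/1 = 42.29 mol/min.
Outlet amounts (n = n₀ + ν ξ):
  D: 114 − 1(42.29) = 71.71
  A: 499 − 2(42.29) = 414.4
  C: 0 + 1(42.29) = 42.29
  B: 13.8 (inert)
Total out = 542.2 mol/min; y_A = 414.4 / 542.2 = 0.7643.

0.764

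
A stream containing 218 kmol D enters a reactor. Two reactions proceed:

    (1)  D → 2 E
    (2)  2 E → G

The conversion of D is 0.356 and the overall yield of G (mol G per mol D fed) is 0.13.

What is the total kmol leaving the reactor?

Conversion of D: D consumed = 1ξ₁ = 0.356 × 218 → ξ₁ = 77.61 kmol.
Yield of G: 1ξ₂ / 218 = 0.13 → ξ₂ = 28.34 kmol.
Outlet amounts (n = n₀ + Σ ν·ξ):
  D: 218 − 1(77.61) = 140.4
  E: 0 + 2(77.61) − 2(28.34) = 98.54
  G: 0 + 1(28.34) = 28.34
Total out = 140.4 + 98.54 + 28.34 = 267.3 kmol.

267 kmol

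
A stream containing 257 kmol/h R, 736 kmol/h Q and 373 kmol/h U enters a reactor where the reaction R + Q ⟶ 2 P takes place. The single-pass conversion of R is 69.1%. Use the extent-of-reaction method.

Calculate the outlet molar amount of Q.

558 kmol/h

R reacted = 0.691 × 257 = 177.6 kmol/h; ν_R = −1, so ξ = 177.6/1 = 177.6 kmol/h.
Outlet amounts (n = n₀ + ν ξ):
  R: 257 − 1(177.6) = 79.41
  Q: 736 − 1(177.6) = 558.4
  P: 0 + 2(177.6) = 355.2
  U: 373 (inert)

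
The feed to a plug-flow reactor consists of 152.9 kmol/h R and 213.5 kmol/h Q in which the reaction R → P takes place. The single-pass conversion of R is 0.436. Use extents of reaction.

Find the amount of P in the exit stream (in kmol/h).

66.7 kmol/h

R reacted = 0.436 × 152.9 = 66.66 kmol/h; ν_R = −1, so ξ = 66.66/1 = 66.66 kmol/h.
Outlet amounts (n = n₀ + ν ξ):
  R: 152.9 − 1(66.66) = 86.24
  P: 0 + 1(66.66) = 66.66
  Q: 213.5 (inert)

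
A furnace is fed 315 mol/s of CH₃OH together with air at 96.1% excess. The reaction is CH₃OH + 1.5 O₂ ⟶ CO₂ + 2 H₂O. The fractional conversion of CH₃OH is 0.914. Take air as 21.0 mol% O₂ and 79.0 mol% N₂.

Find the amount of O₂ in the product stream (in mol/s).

Stoichiometric O₂ = 1.5 × 315 = 472.5 mol/s; O₂ fed = 472.5 × 1.961 = 926.6 mol/s.
N₂ fed = 926.6 × 79/21 = 3486 mol/s.
Fuel reacted = 0.914 × 315 → ξ = 287.9 mol/s.
Outlet (n = n₀ + ν ξ):
  CH₃OH: 315 − 1(287.9) = 27.09
  O₂: 926.6 − 1.5(287.9) = 494.7
  N₂: 3486 (inert)
  CO₂: 0 + 1(287.9) = 287.9
  H₂O: 0 + 2(287.9) = 575.8

495 mol/s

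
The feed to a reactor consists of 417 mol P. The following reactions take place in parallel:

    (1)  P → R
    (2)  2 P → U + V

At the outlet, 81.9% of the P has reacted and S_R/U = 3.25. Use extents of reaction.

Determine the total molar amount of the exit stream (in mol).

Conversion of P: P consumed = 0.819 × 417 = 341.5 mol = 1ξ₁ + 2ξ₂.
Selectivity: 1ξ₁ / (1ξ₂) = 3.25 → ξ₁ = 3.25 ξ₂.
Substitute: (1·3.25 + 2) ξ₂ = 341.5 → ξ₂ = 65.05 mol, ξ₁ = 211.4 mol.
Outlet amounts (n = n₀ + Σ ν·ξ):
  P: 417 − 1(211.4) − 2(65.05) = 75.48
  R: 0 + 1(211.4) = 211.4
  U: 0 + 1(65.05) = 65.05
  V: 0 + 1(65.05) = 65.05
Total out = 75.48 + 211.4 + 65.05 + 65.05 = 417 mol.

417 mol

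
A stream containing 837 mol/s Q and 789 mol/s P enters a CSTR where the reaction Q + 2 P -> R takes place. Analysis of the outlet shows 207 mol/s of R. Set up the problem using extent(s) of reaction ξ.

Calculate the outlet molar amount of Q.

For R: n = n₀ + 1ξ → 207 = 0 + 1ξ, giving ξ = 207 mol/s.
Outlet amounts (n = n₀ + ν ξ):
  Q: 837 − 1(207) = 630
  P: 789 − 2(207) = 375
  R: 0 + 1(207) = 207

630 mol/s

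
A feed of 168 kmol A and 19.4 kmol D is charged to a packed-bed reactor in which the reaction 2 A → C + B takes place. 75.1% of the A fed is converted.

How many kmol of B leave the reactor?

A reacted = 0.751 × 168 = 126.2 kmol; ν_A = −2, so ξ = 126.2/2 = 63.08 kmol.
Outlet amounts (n = n₀ + ν ξ):
  A: 168 − 2(63.08) = 41.83
  C: 0 + 1(63.08) = 63.08
  B: 0 + 1(63.08) = 63.08
  D: 19.4 (inert)

63.1 kmol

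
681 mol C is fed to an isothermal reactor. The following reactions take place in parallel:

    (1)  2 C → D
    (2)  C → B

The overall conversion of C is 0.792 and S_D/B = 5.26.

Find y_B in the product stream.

Conversion of C: C consumed = 0.792 × 681 = 539.4 mol = 2ξ₁ + 1ξ₂.
Selectivity: 1ξ₁ / (1ξ₂) = 5.26 → ξ₁ = 5.26 ξ₂.
Substitute: (2·5.26 + 1) ξ₂ = 539.4 → ξ₂ = 46.82 mol, ξ₁ = 246.3 mol.
Outlet amounts (n = n₀ + Σ ν·ξ):
  C: 681 − 2(246.3) − 1(46.82) = 141.6
  D: 0 + 1(246.3) = 246.3
  B: 0 + 1(46.82) = 46.82
Total out = 434.7 mol; y_B = 46.82 / 434.7 = 0.1077.

0.108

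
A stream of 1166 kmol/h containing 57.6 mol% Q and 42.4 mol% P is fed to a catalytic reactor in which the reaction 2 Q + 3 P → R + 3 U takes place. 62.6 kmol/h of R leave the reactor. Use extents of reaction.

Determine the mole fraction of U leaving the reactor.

0.17

For R: n = n₀ + 1ξ → 62.6 = 0 + 1ξ, giving ξ = 62.6 kmol/h.
Outlet amounts (n = n₀ + ν ξ):
  Q: 671.6 − 2(62.6) = 546.4
  P: 494.4 − 3(62.6) = 306.6
  R: 0 + 1(62.6) = 62.6
  U: 0 + 3(62.6) = 187.8
Total out = 1103 kmol/h; y_U = 187.8 / 1103 = 0.1702.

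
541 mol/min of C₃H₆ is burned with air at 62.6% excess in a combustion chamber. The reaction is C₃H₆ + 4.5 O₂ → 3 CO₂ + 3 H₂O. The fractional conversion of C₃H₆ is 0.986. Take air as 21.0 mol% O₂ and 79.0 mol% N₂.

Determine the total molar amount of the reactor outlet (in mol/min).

19700 mol/min

Stoichiometric O₂ = 4.5 × 541 = 2434 mol/min; O₂ fed = 2434 × 1.626 = 3958 mol/min.
N₂ fed = 3958 × 79/21 = 14890 mol/min.
Fuel reacted = 0.986 × 541 → ξ = 533.4 mol/min.
Outlet (n = n₀ + ν ξ):
  C₃H₆: 541 − 1(533.4) = 7.574
  O₂: 3958 − 4.5(533.4) = 1558
  N₂: 14890 (inert)
  CO₂: 0 + 3(533.4) = 1600
  H₂O: 0 + 3(533.4) = 1600
Total out = 7.574 + 1558 + 14890 + 1600 + 1600 = 19660 mol/min.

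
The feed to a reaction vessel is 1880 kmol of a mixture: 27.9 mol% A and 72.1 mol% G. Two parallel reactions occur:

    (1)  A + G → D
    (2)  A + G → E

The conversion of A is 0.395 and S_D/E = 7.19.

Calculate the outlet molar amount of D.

Conversion of A: A consumed = 0.395 × 524.5 = 207.2 kmol = 1ξ₁ + 1ξ₂.
Selectivity: 1ξ₁ / (1ξ₂) = 7.19 → ξ₁ = 7.19 ξ₂.
Substitute: (1·7.19 + 1) ξ₂ = 207.2 → ξ₂ = 25.3 kmol, ξ₁ = 181.9 kmol.
Outlet amounts (n = n₀ + Σ ν·ξ):
  A: 524.5 − 1(181.9) − 1(25.3) = 317.3
  G: 1355 − 1(181.9) − 1(25.3) = 1148
  D: 0 + 1(181.9) = 181.9
  E: 0 + 1(25.3) = 25.3

182 kmol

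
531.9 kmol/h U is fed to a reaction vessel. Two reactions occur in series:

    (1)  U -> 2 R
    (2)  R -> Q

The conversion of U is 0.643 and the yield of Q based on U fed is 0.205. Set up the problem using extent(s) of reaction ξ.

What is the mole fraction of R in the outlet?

0.658

Conversion of U: U consumed = 1ξ₁ = 0.643 × 531.9 → ξ₁ = 342 kmol/h.
Yield of Q: 1ξ₂ / 531.9 = 0.205 → ξ₂ = 109 kmol/h.
Outlet amounts (n = n₀ + Σ ν·ξ):
  U: 531.9 − 1(342) = 189.9
  R: 0 + 2(342) − 1(109) = 575
  Q: 0 + 1(109) = 109
Total out = 873.9 kmol/h; y_R = 575 / 873.9 = 0.6579.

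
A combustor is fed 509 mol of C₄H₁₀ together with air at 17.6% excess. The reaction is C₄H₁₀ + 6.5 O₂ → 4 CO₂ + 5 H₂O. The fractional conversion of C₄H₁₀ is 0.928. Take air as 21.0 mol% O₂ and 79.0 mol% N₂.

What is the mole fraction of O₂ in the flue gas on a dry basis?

0.0472

Stoichiometric O₂ = 6.5 × 509 = 3308 mol; O₂ fed = 3308 × 1.176 = 3891 mol.
N₂ fed = 3891 × 79/21 = 14640 mol.
Fuel reacted = 0.928 × 509 → ξ = 472.4 mol.
Outlet (n = n₀ + ν ξ):
  C₄H₁₀: 509 − 1(472.4) = 36.65
  O₂: 3891 − 6.5(472.4) = 820.5
  N₂: 14640 (inert)
  CO₂: 0 + 4(472.4) = 1889
  H₂O: 0 + 5(472.4) = 2362
Dry total = 17380 mol; y_O₂ (dry) = 820.5 / 17380 = 0.0472.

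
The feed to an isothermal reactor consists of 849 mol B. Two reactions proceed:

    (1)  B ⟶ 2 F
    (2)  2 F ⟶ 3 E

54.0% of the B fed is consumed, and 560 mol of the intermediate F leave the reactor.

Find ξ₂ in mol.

Conversion of B: B consumed = 1ξ₁ = 0.54 × 849 → ξ₁ = 458.5 mol.
F balance: n_F = 0 + 2ξ₁ − 2ξ₂ = 560 → ξ₂ = (2·458.5 − 560)/2 = 178.5 mol.
Outlet amounts (n = n₀ + Σ ν·ξ):
  B: 849 − 1(458.5) = 390.5
  F: 0 + 2(458.5) − 2(178.5) = 560
  E: 0 + 3(178.5) = 535.4

ξ₂ = 178 mol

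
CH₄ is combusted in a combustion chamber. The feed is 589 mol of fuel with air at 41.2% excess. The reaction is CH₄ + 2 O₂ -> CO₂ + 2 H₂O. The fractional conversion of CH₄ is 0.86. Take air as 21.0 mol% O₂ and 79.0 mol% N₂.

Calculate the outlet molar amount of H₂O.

Stoichiometric O₂ = 2 × 589 = 1178 mol; O₂ fed = 1178 × 1.412 = 1663 mol.
N₂ fed = 1663 × 79/21 = 6257 mol.
Fuel reacted = 0.86 × 589 → ξ = 506.5 mol.
Outlet (n = n₀ + ν ξ):
  CH₄: 589 − 1(506.5) = 82.46
  O₂: 1663 − 2(506.5) = 650.3
  N₂: 6257 (inert)
  CO₂: 0 + 1(506.5) = 506.5
  H₂O: 0 + 2(506.5) = 1013

1010 mol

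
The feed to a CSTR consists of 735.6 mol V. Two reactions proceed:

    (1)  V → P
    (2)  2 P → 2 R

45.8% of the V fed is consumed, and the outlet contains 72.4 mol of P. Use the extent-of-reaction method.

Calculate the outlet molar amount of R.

265 mol

Conversion of V: V consumed = 1ξ₁ = 0.458 × 735.6 → ξ₁ = 336.9 mol.
P balance: n_P = 0 + 1ξ₁ − 2ξ₂ = 72.4 → ξ₂ = (1·336.9 − 72.4)/2 = 132.3 mol.
Outlet amounts (n = n₀ + Σ ν·ξ):
  V: 735.6 − 1(336.9) = 398.7
  P: 0 + 1(336.9) − 2(132.3) = 72.4
  R: 0 + 2(132.3) = 264.5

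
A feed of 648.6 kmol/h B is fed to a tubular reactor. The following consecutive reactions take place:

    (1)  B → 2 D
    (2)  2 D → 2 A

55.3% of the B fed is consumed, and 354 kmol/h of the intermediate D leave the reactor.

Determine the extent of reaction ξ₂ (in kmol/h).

ξ₂ = 182 kmol/h

Conversion of B: B consumed = 1ξ₁ = 0.553 × 648.6 → ξ₁ = 358.7 kmol/h.
D balance: n_D = 0 + 2ξ₁ − 2ξ₂ = 354 → ξ₂ = (2·358.7 − 354)/2 = 181.7 kmol/h.
Outlet amounts (n = n₀ + Σ ν·ξ):
  B: 648.6 − 1(358.7) = 289.9
  D: 0 + 2(358.7) − 2(181.7) = 354
  A: 0 + 2(181.7) = 363.4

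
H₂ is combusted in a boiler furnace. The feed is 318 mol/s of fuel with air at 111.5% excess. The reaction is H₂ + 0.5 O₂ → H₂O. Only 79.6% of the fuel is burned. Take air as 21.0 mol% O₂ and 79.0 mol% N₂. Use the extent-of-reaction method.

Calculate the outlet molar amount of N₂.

Stoichiometric O₂ = 0.5 × 318 = 159 mol/s; O₂ fed = 159 × 2.115 = 336.3 mol/s.
N₂ fed = 336.3 × 79/21 = 1265 mol/s.
Fuel reacted = 0.796 × 318 → ξ = 253.1 mol/s.
Outlet (n = n₀ + ν ξ):
  H₂: 318 − 1(253.1) = 64.87
  O₂: 336.3 − 0.5(253.1) = 209.7
  N₂: 1265 (inert)
  H₂O: 0 + 1(253.1) = 253.1

1270 mol/s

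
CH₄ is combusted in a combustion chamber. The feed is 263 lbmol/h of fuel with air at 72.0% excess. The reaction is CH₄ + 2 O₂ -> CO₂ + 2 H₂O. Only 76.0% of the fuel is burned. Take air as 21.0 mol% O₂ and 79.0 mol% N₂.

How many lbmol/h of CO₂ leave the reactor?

200 lbmol/h

Stoichiometric O₂ = 2 × 263 = 526 lbmol/h; O₂ fed = 526 × 1.720 = 904.7 lbmol/h.
N₂ fed = 904.7 × 79/21 = 3403 lbmol/h.
Fuel reacted = 0.76 × 263 → ξ = 199.9 lbmol/h.
Outlet (n = n₀ + ν ξ):
  CH₄: 263 − 1(199.9) = 63.12
  O₂: 904.7 − 2(199.9) = 505
  N₂: 3403 (inert)
  CO₂: 0 + 1(199.9) = 199.9
  H₂O: 0 + 2(199.9) = 399.8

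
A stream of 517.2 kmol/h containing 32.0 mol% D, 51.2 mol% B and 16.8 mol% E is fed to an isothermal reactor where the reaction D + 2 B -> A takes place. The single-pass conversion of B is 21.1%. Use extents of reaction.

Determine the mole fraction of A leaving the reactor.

B reacted = 0.211 × 264.8 = 55.87 kmol/h; ν_B = −2, so ξ = 55.87/2 = 27.94 kmol/h.
Outlet amounts (n = n₀ + ν ξ):
  D: 165.5 − 1(27.94) = 137.6
  B: 264.8 − 2(27.94) = 208.9
  A: 0 + 1(27.94) = 27.94
  E: 86.89 (inert)
Total out = 461.3 kmol/h; y_A = 27.94 / 461.3 = 0.06056.

0.0606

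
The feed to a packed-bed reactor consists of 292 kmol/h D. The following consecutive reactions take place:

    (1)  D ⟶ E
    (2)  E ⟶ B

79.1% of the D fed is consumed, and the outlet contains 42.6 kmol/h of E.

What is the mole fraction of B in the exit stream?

0.645

Conversion of D: D consumed = 1ξ₁ = 0.791 × 292 → ξ₁ = 231 kmol/h.
E balance: n_E = 0 + 1ξ₁ − 1ξ₂ = 42.6 → ξ₂ = (1·231 − 42.6)/1 = 188.4 kmol/h.
Outlet amounts (n = n₀ + Σ ν·ξ):
  D: 292 − 1(231) = 61.03
  E: 0 + 1(231) − 1(188.4) = 42.6
  B: 0 + 1(188.4) = 188.4
Total out = 292 kmol/h; y_B = 188.4 / 292 = 0.6451.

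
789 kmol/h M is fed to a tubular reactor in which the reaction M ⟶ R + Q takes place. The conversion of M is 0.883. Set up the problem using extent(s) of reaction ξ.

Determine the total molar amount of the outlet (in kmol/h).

1490 kmol/h

M reacted = 0.883 × 789 = 696.7 kmol/h; ν_M = −1, so ξ = 696.7/1 = 696.7 kmol/h.
Outlet amounts (n = n₀ + ν ξ):
  M: 789 − 1(696.7) = 92.31
  R: 0 + 1(696.7) = 696.7
  Q: 0 + 1(696.7) = 696.7
Total out = 92.31 + 696.7 + 696.7 = 1486 kmol/h.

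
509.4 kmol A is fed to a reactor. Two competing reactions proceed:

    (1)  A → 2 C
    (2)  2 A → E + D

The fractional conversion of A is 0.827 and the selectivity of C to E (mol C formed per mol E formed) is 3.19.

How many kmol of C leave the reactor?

374 kmol

Conversion of A: A consumed = 0.827 × 509.4 = 421.3 kmol = 1ξ₁ + 2ξ₂.
Selectivity: 2ξ₁ / (1ξ₂) = 3.19 → ξ₁ = 1.595 ξ₂.
Substitute: (1·1.595 + 2) ξ₂ = 421.3 → ξ₂ = 117.2 kmol, ξ₁ = 186.9 kmol.
Outlet amounts (n = n₀ + Σ ν·ξ):
  A: 509.4 − 1(186.9) − 2(117.2) = 88.13
  C: 0 + 2(186.9) = 373.8
  E: 0 + 1(117.2) = 117.2
  D: 0 + 1(117.2) = 117.2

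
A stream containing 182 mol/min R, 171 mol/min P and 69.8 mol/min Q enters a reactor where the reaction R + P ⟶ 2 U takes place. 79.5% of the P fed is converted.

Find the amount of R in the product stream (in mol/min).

46.1 mol/min

P reacted = 0.795 × 171 = 135.9 mol/min; ν_P = −1, so ξ = 135.9/1 = 135.9 mol/min.
Outlet amounts (n = n₀ + ν ξ):
  R: 182 − 1(135.9) = 46.06
  P: 171 − 1(135.9) = 35.06
  U: 0 + 2(135.9) = 271.9
  Q: 69.8 (inert)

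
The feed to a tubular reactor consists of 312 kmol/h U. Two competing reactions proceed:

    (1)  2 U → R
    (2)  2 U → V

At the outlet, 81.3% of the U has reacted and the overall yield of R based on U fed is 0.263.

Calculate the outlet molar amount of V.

Yield of R: 1ξ₁ / 312 = 0.263 → ξ₁ = 82.06 kmol/h.
Conversion of U: 2ξ₁ + 2ξ₂ = 0.813 × 312 = 253.7 → ξ₂ = 44.77 kmol/h.
Outlet amounts (n = n₀ + Σ ν·ξ):
  U: 312 − 2(82.06) − 2(44.77) = 58.34
  R: 0 + 1(82.06) = 82.06
  V: 0 + 1(44.77) = 44.77

44.8 kmol/h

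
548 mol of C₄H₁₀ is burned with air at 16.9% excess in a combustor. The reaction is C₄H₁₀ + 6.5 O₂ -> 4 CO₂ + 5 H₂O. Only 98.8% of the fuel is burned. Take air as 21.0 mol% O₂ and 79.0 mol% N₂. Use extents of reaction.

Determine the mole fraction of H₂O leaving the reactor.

0.128

Stoichiometric O₂ = 6.5 × 548 = 3562 mol; O₂ fed = 3562 × 1.169 = 4164 mol.
N₂ fed = 4164 × 79/21 = 15660 mol.
Fuel reacted = 0.988 × 548 → ξ = 541.4 mol.
Outlet (n = n₀ + ν ξ):
  C₄H₁₀: 548 − 1(541.4) = 6.576
  O₂: 4164 − 6.5(541.4) = 644.7
  N₂: 15660 (inert)
  CO₂: 0 + 4(541.4) = 2166
  H₂O: 0 + 5(541.4) = 2707
Total out = 21190 mol; y_H₂O = 2707 / 21190 = 0.1278.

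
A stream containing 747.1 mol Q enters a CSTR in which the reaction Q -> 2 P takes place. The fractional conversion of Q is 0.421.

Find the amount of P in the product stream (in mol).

Q reacted = 0.421 × 747.1 = 314.5 mol; ν_Q = −1, so ξ = 314.5/1 = 314.5 mol.
Outlet amounts (n = n₀ + ν ξ):
  Q: 747.1 − 1(314.5) = 432.6
  P: 0 + 2(314.5) = 629.1

629 mol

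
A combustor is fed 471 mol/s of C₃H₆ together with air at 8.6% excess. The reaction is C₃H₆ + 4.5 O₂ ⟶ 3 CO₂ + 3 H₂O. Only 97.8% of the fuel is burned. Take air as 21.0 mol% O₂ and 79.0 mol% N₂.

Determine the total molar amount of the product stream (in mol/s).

Stoichiometric O₂ = 4.5 × 471 = 2120 mol/s; O₂ fed = 2120 × 1.086 = 2302 mol/s.
N₂ fed = 2302 × 79/21 = 8659 mol/s.
Fuel reacted = 0.978 × 471 → ξ = 460.6 mol/s.
Outlet (n = n₀ + ν ξ):
  C₃H₆: 471 − 1(460.6) = 10.36
  O₂: 2302 − 4.5(460.6) = 228.9
  N₂: 8659 (inert)
  CO₂: 0 + 3(460.6) = 1382
  H₂O: 0 + 3(460.6) = 1382
Total out = 10.36 + 228.9 + 8659 + 1382 + 1382 = 11660 mol/s.

11700 mol/s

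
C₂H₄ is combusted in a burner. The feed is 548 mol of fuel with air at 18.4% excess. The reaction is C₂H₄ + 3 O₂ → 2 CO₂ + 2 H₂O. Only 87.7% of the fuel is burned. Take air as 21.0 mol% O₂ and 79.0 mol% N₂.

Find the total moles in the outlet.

Stoichiometric O₂ = 3 × 548 = 1644 mol; O₂ fed = 1644 × 1.184 = 1946 mol.
N₂ fed = 1946 × 79/21 = 7323 mol.
Fuel reacted = 0.877 × 548 → ξ = 480.6 mol.
Outlet (n = n₀ + ν ξ):
  C₂H₄: 548 − 1(480.6) = 67.4
  O₂: 1946 − 3(480.6) = 504.7
  N₂: 7323 (inert)
  CO₂: 0 + 2(480.6) = 961.2
  H₂O: 0 + 2(480.6) = 961.2
Total out = 67.4 + 504.7 + 7323 + 961.2 + 961.2 = 9817 mol.

9820 mol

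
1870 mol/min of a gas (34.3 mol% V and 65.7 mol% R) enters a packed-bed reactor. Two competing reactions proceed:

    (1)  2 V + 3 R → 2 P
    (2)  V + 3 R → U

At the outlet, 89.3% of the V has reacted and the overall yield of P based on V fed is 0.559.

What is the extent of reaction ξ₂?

ξ₂ = 214 mol/min

Yield of P: 2ξ₁ / 641.4 = 0.559 → ξ₁ = 179.3 mol/min.
Conversion of V: 2ξ₁ + 1ξ₂ = 0.893 × 641.4 = 572.8 → ξ₂ = 214.2 mol/min.
Outlet amounts (n = n₀ + Σ ν·ξ):
  V: 641.4 − 2(179.3) − 1(214.2) = 68.63
  R: 1229 − 3(179.3) − 3(214.2) = 48.07
  P: 0 + 2(179.3) = 358.5
  U: 0 + 1(214.2) = 214.2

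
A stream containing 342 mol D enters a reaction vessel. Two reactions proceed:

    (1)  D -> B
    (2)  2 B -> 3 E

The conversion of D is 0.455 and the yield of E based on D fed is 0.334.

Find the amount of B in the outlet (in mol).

Conversion of D: D consumed = 1ξ₁ = 0.455 × 342 → ξ₁ = 155.6 mol.
Yield of E: 3ξ₂ / 342 = 0.334 → ξ₂ = 38.08 mol.
Outlet amounts (n = n₀ + Σ ν·ξ):
  D: 342 − 1(155.6) = 186.4
  B: 0 + 1(155.6) − 2(38.08) = 79.46
  E: 0 + 3(38.08) = 114.2

79.5 mol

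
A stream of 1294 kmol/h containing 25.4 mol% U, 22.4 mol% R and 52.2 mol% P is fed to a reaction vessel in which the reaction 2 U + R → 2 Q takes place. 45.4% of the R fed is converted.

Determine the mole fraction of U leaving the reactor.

R reacted = 0.454 × 289.9 = 131.6 kmol/h; ν_R = −1, so ξ = 131.6/1 = 131.6 kmol/h.
Outlet amounts (n = n₀ + ν ξ):
  U: 328.7 − 2(131.6) = 65.49
  R: 289.9 − 1(131.6) = 158.3
  Q: 0 + 2(131.6) = 263.2
  P: 675.5 (inert)
Total out = 1162 kmol/h; y_U = 65.49 / 1162 = 0.05634.

0.0563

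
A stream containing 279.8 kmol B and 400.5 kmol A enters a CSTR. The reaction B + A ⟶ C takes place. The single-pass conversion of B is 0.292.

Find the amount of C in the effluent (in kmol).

81.7 kmol

B reacted = 0.292 × 279.8 = 81.7 kmol; ν_B = −1, so ξ = 81.7/1 = 81.7 kmol.
Outlet amounts (n = n₀ + ν ξ):
  B: 279.8 − 1(81.7) = 198.1
  A: 400.5 − 1(81.7) = 318.8
  C: 0 + 1(81.7) = 81.7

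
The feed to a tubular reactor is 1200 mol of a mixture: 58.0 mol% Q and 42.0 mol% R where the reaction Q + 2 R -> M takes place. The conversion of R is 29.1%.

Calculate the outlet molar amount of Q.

623 mol

R reacted = 0.291 × 504 = 146.7 mol; ν_R = −2, so ξ = 146.7/2 = 73.33 mol.
Outlet amounts (n = n₀ + ν ξ):
  Q: 696 − 1(73.33) = 622.7
  R: 504 − 2(73.33) = 357.3
  M: 0 + 1(73.33) = 73.33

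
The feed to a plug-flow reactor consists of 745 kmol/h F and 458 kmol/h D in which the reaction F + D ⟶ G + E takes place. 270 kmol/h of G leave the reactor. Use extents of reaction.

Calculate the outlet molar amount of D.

For G: n = n₀ + 1ξ → 270 = 0 + 1ξ, giving ξ = 270 kmol/h.
Outlet amounts (n = n₀ + ν ξ):
  F: 745 − 1(270) = 475
  D: 458 − 1(270) = 188
  G: 0 + 1(270) = 270
  E: 0 + 1(270) = 270

188 kmol/h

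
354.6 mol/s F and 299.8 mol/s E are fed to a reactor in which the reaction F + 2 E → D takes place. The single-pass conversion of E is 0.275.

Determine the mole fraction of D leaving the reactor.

0.0721

E reacted = 0.275 × 299.8 = 82.45 mol/s; ν_E = −2, so ξ = 82.45/2 = 41.22 mol/s.
Outlet amounts (n = n₀ + ν ξ):
  F: 354.6 − 1(41.22) = 313.4
  E: 299.8 − 2(41.22) = 217.4
  D: 0 + 1(41.22) = 41.22
Total out = 572 mol/s; y_D = 41.22 / 572 = 0.07207.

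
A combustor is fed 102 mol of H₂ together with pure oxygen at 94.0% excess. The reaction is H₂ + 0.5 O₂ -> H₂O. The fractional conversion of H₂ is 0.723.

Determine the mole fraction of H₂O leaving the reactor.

Stoichiometric O₂ = 0.5 × 102 = 51 mol; O₂ fed = 51 × 1.940 = 98.94 mol.
Fuel reacted = 0.723 × 102 → ξ = 73.75 mol.
Outlet (n = n₀ + ν ξ):
  H₂: 102 − 1(73.75) = 28.25
  O₂: 98.94 − 0.5(73.75) = 62.07
  H₂O: 0 + 1(73.75) = 73.75
Total out = 164.1 mol; y_H₂O = 73.75 / 164.1 = 0.4495.

0.449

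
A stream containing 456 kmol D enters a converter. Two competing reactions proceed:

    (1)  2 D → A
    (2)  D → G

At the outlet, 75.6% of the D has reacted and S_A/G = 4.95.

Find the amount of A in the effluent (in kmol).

157 kmol

Conversion of D: D consumed = 0.756 × 456 = 344.7 kmol = 2ξ₁ + 1ξ₂.
Selectivity: 1ξ₁ / (1ξ₂) = 4.95 → ξ₁ = 4.95 ξ₂.
Substitute: (2·4.95 + 1) ξ₂ = 344.7 → ξ₂ = 31.63 kmol, ξ₁ = 156.6 kmol.
Outlet amounts (n = n₀ + Σ ν·ξ):
  D: 456 − 2(156.6) − 1(31.63) = 111.3
  A: 0 + 1(156.6) = 156.6
  G: 0 + 1(31.63) = 31.63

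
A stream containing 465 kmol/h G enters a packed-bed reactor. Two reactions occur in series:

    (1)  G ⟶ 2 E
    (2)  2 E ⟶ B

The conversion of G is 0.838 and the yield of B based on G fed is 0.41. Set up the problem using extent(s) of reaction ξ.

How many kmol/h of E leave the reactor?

Conversion of G: G consumed = 1ξ₁ = 0.838 × 465 → ξ₁ = 389.7 kmol/h.
Yield of B: 1ξ₂ / 465 = 0.41 → ξ₂ = 190.6 kmol/h.
Outlet amounts (n = n₀ + Σ ν·ξ):
  G: 465 − 1(389.7) = 75.33
  E: 0 + 2(389.7) − 2(190.6) = 398
  B: 0 + 1(190.6) = 190.6

398 kmol/h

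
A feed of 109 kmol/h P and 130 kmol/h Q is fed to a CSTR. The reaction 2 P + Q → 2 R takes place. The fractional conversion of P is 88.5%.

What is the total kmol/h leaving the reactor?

P reacted = 0.885 × 109 = 96.47 kmol/h; ν_P = −2, so ξ = 96.47/2 = 48.23 kmol/h.
Outlet amounts (n = n₀ + ν ξ):
  P: 109 − 2(48.23) = 12.53
  Q: 130 − 1(48.23) = 81.77
  R: 0 + 2(48.23) = 96.47
Total out = 12.53 + 81.77 + 96.47 = 190.8 kmol/h.

191 kmol/h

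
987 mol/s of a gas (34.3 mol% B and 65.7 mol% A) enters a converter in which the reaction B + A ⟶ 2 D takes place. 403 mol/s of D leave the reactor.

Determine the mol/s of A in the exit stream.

For D: n = n₀ + 2ξ → 403 = 0 + 2ξ, giving ξ = 201.5 mol/s.
Outlet amounts (n = n₀ + ν ξ):
  B: 338.5 − 1(201.5) = 137
  A: 648.5 − 1(201.5) = 447
  D: 0 + 2(201.5) = 403

447 mol/s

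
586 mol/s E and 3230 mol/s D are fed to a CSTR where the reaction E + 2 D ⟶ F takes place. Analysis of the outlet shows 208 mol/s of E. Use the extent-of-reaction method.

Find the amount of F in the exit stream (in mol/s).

For E: n = n₀ − 1ξ → 208 = 586 − 1ξ, giving ξ = 378 mol/s.
Outlet amounts (n = n₀ + ν ξ):
  E: 586 − 1(378) = 208
  D: 3230 − 2(378) = 2474
  F: 0 + 1(378) = 378

378 mol/s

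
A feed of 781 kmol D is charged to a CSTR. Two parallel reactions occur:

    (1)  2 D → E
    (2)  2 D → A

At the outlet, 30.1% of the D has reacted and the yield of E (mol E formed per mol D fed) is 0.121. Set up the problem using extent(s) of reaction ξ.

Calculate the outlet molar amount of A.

23 kmol

Yield of E: 1ξ₁ / 781 = 0.121 → ξ₁ = 94.5 kmol.
Conversion of D: 2ξ₁ + 2ξ₂ = 0.301 × 781 = 235.1 → ξ₂ = 23.04 kmol.
Outlet amounts (n = n₀ + Σ ν·ξ):
  D: 781 − 2(94.5) − 2(23.04) = 545.9
  E: 0 + 1(94.5) = 94.5
  A: 0 + 1(23.04) = 23.04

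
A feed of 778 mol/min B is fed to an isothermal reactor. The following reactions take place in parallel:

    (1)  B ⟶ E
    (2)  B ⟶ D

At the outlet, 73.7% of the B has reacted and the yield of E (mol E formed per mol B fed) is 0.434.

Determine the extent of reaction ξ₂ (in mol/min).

ξ₂ = 236 mol/min

Yield of E: 1ξ₁ / 778 = 0.434 → ξ₁ = 337.7 mol/min.
Conversion of B: 1ξ₁ + 1ξ₂ = 0.737 × 778 = 573.4 → ξ₂ = 235.7 mol/min.
Outlet amounts (n = n₀ + Σ ν·ξ):
  B: 778 − 1(337.7) − 1(235.7) = 204.6
  E: 0 + 1(337.7) = 337.7
  D: 0 + 1(235.7) = 235.7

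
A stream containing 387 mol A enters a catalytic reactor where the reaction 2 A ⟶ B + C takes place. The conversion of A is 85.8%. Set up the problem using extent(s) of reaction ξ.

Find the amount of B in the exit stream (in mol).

A reacted = 0.858 × 387 = 332 mol; ν_A = −2, so ξ = 332/2 = 166 mol.
Outlet amounts (n = n₀ + ν ξ):
  A: 387 − 2(166) = 54.95
  B: 0 + 1(166) = 166
  C: 0 + 1(166) = 166

166 mol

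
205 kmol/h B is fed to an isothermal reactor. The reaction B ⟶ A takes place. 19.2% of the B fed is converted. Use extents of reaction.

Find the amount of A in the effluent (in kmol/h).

39.4 kmol/h

B reacted = 0.192 × 205 = 39.36 kmol/h; ν_B = −1, so ξ = 39.36/1 = 39.36 kmol/h.
Outlet amounts (n = n₀ + ν ξ):
  B: 205 − 1(39.36) = 165.6
  A: 0 + 1(39.36) = 39.36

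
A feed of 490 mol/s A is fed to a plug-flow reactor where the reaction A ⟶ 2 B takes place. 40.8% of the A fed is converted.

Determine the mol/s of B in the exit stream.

A reacted = 0.408 × 490 = 199.9 mol/s; ν_A = −1, so ξ = 199.9/1 = 199.9 mol/s.
Outlet amounts (n = n₀ + ν ξ):
  A: 490 − 1(199.9) = 290.1
  B: 0 + 2(199.9) = 399.8

400 mol/s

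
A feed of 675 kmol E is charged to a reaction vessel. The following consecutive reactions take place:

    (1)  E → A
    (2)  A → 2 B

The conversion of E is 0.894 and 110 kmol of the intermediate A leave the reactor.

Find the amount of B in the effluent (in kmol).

Conversion of E: E consumed = 1ξ₁ = 0.894 × 675 → ξ₁ = 603.5 kmol.
A balance: n_A = 0 + 1ξ₁ − 1ξ₂ = 110 → ξ₂ = (1·603.5 − 110)/1 = 493.5 kmol.
Outlet amounts (n = n₀ + Σ ν·ξ):
  E: 675 − 1(603.5) = 71.55
  A: 0 + 1(603.5) − 1(493.5) = 110
  B: 0 + 2(493.5) = 986.9

987 kmol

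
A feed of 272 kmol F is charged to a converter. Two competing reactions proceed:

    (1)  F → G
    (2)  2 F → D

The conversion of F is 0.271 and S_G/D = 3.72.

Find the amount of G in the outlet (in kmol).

Conversion of F: F consumed = 0.271 × 272 = 73.71 kmol = 1ξ₁ + 2ξ₂.
Selectivity: 1ξ₁ / (1ξ₂) = 3.72 → ξ₁ = 3.72 ξ₂.
Substitute: (1·3.72 + 2) ξ₂ = 73.71 → ξ₂ = 12.89 kmol, ξ₁ = 47.94 kmol.
Outlet amounts (n = n₀ + Σ ν·ξ):
  F: 272 − 1(47.94) − 2(12.89) = 198.3
  G: 0 + 1(47.94) = 47.94
  D: 0 + 1(12.89) = 12.89

47.9 kmol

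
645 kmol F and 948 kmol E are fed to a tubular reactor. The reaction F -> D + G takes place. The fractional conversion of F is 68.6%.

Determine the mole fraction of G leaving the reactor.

F reacted = 0.686 × 645 = 442.5 kmol; ν_F = −1, so ξ = 442.5/1 = 442.5 kmol.
Outlet amounts (n = n₀ + ν ξ):
  F: 645 − 1(442.5) = 202.5
  D: 0 + 1(442.5) = 442.5
  G: 0 + 1(442.5) = 442.5
  E: 948 (inert)
Total out = 2035 kmol; y_G = 442.5 / 2035 = 0.2174.

0.217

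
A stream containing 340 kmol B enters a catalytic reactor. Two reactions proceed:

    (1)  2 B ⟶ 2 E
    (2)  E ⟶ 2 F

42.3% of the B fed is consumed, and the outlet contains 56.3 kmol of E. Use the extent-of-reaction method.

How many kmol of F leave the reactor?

Conversion of B: B consumed = 2ξ₁ = 0.423 × 340 → ξ₁ = 71.91 kmol.
E balance: n_E = 0 + 2ξ₁ − 1ξ₂ = 56.3 → ξ₂ = (2·71.91 − 56.3)/1 = 87.52 kmol.
Outlet amounts (n = n₀ + Σ ν·ξ):
  B: 340 − 2(71.91) = 196.2
  E: 0 + 2(71.91) − 1(87.52) = 56.3
  F: 0 + 2(87.52) = 175

175 kmol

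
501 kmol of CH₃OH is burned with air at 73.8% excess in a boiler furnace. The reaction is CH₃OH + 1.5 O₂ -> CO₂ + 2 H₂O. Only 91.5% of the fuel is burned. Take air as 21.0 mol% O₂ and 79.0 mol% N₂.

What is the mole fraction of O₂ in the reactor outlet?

0.089

Stoichiometric O₂ = 1.5 × 501 = 751.5 kmol; O₂ fed = 751.5 × 1.738 = 1306 kmol.
N₂ fed = 1306 × 79/21 = 4913 kmol.
Fuel reacted = 0.915 × 501 → ξ = 458.4 kmol.
Outlet (n = n₀ + ν ξ):
  CH₃OH: 501 − 1(458.4) = 42.58
  O₂: 1306 − 1.5(458.4) = 618.5
  N₂: 4913 (inert)
  CO₂: 0 + 1(458.4) = 458.4
  H₂O: 0 + 2(458.4) = 916.8
Total out = 6950 kmol; y_O₂ = 618.5 / 6950 = 0.08899.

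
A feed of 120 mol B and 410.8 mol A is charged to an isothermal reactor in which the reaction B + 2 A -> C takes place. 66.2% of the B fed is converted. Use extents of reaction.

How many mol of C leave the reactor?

79.4 mol

B reacted = 0.662 × 120 = 79.44 mol; ν_B = −1, so ξ = 79.44/1 = 79.44 mol.
Outlet amounts (n = n₀ + ν ξ):
  B: 120 − 1(79.44) = 40.56
  A: 410.8 − 2(79.44) = 251.9
  C: 0 + 1(79.44) = 79.44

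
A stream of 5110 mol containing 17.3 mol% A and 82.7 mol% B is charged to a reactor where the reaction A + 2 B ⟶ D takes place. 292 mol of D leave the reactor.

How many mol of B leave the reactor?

3640 mol

For D: n = n₀ + 1ξ → 292 = 0 + 1ξ, giving ξ = 292 mol.
Outlet amounts (n = n₀ + ν ξ):
  A: 884 − 1(292) = 592
  B: 4226 − 2(292) = 3642
  D: 0 + 1(292) = 292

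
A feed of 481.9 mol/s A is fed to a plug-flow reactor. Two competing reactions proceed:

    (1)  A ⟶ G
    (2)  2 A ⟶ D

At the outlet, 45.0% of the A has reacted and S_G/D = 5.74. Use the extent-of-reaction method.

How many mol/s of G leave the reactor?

161 mol/s

Conversion of A: A consumed = 0.45 × 481.9 = 216.9 mol/s = 1ξ₁ + 2ξ₂.
Selectivity: 1ξ₁ / (1ξ₂) = 5.74 → ξ₁ = 5.74 ξ₂.
Substitute: (1·5.74 + 2) ξ₂ = 216.9 → ξ₂ = 28.02 mol/s, ξ₁ = 160.8 mol/s.
Outlet amounts (n = n₀ + Σ ν·ξ):
  A: 481.9 − 1(160.8) − 2(28.02) = 265
  G: 0 + 1(160.8) = 160.8
  D: 0 + 1(28.02) = 28.02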